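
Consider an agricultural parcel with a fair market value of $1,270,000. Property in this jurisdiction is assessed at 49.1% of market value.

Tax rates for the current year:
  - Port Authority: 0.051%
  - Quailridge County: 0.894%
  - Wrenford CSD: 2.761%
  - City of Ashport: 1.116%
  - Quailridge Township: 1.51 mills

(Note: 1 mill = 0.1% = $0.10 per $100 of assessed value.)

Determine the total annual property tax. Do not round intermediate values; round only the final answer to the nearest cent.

Assessed value = $1,270,000 × 0.491 = $623,570
Port Authority: $623,570 × 0.00051 = $318.0207
Quailridge County: $623,570 × 0.00894 = $5,574.7158
Wrenford CSD: $623,570 × 0.02761 = $17,216.7677
City of Ashport: $623,570 × 0.01116 = $6,959.0412
Quailridge Township: $623,570 × 0.00151 = $941.5907
Total = $31,010.1361

$31,010.14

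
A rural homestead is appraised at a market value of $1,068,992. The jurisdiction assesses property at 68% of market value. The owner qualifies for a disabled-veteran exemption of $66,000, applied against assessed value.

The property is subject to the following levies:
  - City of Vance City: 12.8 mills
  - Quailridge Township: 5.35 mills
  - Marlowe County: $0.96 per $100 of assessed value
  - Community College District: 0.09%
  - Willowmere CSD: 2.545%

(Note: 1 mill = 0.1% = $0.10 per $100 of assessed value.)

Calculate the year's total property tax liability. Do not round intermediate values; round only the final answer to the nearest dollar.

$35,755

Assessed value = $1,068,992 × 0.68 = $726,914.56
Taxable value = $726,914.56 − $66,000 = $660,914.56
City of Vance City: $660,914.56 × 0.0128 = $8,459.706368
Quailridge Township: $660,914.56 × 0.00535 = $3,535.892896
Marlowe County: $660,914.56 × 0.0096 = $6,344.779776
Community College District: $660,914.56 × 0.0009 = $594.823104
Willowmere CSD: $660,914.56 × 0.02545 = $16,820.275552
Total = $35,755.477696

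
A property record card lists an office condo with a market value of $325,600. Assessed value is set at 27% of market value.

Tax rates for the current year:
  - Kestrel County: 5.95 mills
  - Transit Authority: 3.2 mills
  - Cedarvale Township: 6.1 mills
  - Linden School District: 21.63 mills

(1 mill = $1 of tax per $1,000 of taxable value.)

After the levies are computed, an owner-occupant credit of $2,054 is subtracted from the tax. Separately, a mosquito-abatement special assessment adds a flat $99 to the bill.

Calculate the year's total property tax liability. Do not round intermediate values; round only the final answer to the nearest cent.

$1,287.19

Assessed value = $325,600 × 0.27 = $87,912
Kestrel County: $87,912 × 0.00595 = $523.0764
Transit Authority: $87,912 × 0.0032 = $281.3184
Cedarvale Township: $87,912 × 0.0061 = $536.2632
Linden School District: $87,912 × 0.02163 = $1,901.53656
Levies subtotal = $3,242.19456
After credit = $3,242.19456 − $2,054 = $1,188.19456
Total = $1,188.19456 + $99 = $1,287.19456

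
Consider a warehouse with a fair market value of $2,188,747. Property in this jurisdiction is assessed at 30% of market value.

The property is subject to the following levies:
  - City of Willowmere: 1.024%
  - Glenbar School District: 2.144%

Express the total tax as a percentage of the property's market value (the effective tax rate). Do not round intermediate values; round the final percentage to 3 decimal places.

Assessed value = $2,188,747 × 0.3 = $656,624.1
City of Willowmere: $656,624.1 × 0.01024 = $6,723.830784
Glenbar School District: $656,624.1 × 0.02144 = $14,078.020704
Total tax = $20,801.851488
Effective rate = $20,801.851488 ÷ $2,188,747 = 0.950% of market value

0.950%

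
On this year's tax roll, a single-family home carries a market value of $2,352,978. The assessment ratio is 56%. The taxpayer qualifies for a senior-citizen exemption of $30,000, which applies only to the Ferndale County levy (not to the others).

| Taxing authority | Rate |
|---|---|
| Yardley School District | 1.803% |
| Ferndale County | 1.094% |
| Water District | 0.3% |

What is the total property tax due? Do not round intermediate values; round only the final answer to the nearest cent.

$41,797.64

Assessed value = $2,352,978 × 0.56 = $1,317,667.68
Yardley School District: $1,317,667.68 × 0.01803 = $23,757.5482704
Ferndale County: ($1,317,667.68 − $30,000) × 0.01094 = $1,287,667.68 × 0.01094 = $14,087.0844192
Water District: $1,317,667.68 × 0.003 = $3,953.00304
Total = $41,797.6357296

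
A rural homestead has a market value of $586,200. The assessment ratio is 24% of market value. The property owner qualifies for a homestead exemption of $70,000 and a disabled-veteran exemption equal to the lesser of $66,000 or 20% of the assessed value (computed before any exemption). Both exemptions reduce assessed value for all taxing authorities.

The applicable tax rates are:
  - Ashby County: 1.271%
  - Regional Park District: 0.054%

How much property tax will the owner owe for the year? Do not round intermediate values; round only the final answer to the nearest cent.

$563.79

Assessed value = $586,200 × 0.24 = $140,688
Disabled-veteran exemption = min($66,000, 20% × $140,688) = min($66,000, $28,137.6) = $28,137.6 (percentage binds)
Taxable value = $140,688 − $70,000 − $28,137.6 = $42,550.4
Ashby County: $42,550.4 × 0.01271 = $540.815584
Regional Park District: $42,550.4 × 0.00054 = $22.977216
Total = $563.7928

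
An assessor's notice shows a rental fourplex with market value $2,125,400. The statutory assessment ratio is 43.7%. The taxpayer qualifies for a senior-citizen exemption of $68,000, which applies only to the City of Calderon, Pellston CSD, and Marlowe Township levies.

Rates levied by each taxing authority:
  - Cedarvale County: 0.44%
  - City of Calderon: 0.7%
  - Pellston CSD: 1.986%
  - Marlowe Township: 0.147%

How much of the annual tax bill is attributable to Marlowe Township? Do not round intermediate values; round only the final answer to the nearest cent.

$1,265.38

Assessed value = $2,125,400 × 0.437 = $928,799.8
Marlowe Township taxable value = $928,799.8 − $68,000 = $860,799.8
Marlowe Township levy = $860,799.8 × 0.00147 = $1,265.375706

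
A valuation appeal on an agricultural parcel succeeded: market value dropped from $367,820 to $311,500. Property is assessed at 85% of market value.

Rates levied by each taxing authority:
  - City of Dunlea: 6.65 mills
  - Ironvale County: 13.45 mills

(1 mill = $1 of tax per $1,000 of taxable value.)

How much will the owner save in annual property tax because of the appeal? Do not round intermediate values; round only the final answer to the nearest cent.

Old assessed value = $367,820 × 0.85 = $312,647
New assessed value = $311,500 × 0.85 = $264,775
Combined rate = 0.00665 + 0.01345 = 0.0201
Old tax = $312,647 × 0.0201 = $6,284.2047
New tax = $264,775 × 0.0201 = $5,321.9775
Reduction = $6,284.2047 − $5,321.9775 = $962.2272

$962.23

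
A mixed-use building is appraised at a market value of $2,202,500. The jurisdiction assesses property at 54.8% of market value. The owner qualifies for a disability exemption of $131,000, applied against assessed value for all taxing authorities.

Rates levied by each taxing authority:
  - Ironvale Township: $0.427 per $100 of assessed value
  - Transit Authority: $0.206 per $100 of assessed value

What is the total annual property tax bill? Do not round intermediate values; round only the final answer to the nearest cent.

Assessed value = $2,202,500 × 0.548 = $1,206,970
Taxable value = $1,206,970 − $131,000 = $1,075,970
Ironvale Township: $1,075,970 × 0.00427 = $4,594.3919
Transit Authority: $1,075,970 × 0.00206 = $2,216.4982
Total = $4,594.3919 + $2,216.4982 = $6,810.8901

$6,810.89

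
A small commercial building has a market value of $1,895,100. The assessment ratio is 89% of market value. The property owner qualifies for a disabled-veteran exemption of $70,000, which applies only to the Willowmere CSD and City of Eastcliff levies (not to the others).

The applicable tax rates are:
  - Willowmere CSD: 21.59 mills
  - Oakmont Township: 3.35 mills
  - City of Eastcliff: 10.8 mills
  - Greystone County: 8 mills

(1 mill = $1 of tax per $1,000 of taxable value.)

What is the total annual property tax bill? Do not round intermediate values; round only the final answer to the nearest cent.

$71,506.29

Assessed value = $1,895,100 × 0.89 = $1,686,639
Willowmere CSD: ($1,686,639 − $70,000) × 0.02159 = $1,616,639 × 0.02159 = $34,903.23601
Oakmont Township: $1,686,639 × 0.00335 = $5,650.24065
City of Eastcliff: ($1,686,639 − $70,000) × 0.0108 = $1,616,639 × 0.0108 = $17,459.7012
Greystone County: $1,686,639 × 0.008 = $13,493.112
Total = $71,506.28986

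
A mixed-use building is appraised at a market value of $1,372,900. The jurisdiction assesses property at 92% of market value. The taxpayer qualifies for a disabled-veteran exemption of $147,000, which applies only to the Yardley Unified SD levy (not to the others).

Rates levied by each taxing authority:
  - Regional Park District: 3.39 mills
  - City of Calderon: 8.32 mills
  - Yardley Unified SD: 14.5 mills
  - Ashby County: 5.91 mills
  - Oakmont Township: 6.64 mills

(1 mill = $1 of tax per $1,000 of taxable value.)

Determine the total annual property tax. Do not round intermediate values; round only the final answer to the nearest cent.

$46,825.02

Assessed value = $1,372,900 × 0.92 = $1,263,068
Regional Park District: $1,263,068 × 0.00339 = $4,281.80052
City of Calderon: $1,263,068 × 0.00832 = $10,508.72576
Yardley Unified SD: ($1,263,068 − $147,000) × 0.0145 = $1,116,068 × 0.0145 = $16,182.986
Ashby County: $1,263,068 × 0.00591 = $7,464.73188
Oakmont Township: $1,263,068 × 0.00664 = $8,386.77152
Total = $46,825.01568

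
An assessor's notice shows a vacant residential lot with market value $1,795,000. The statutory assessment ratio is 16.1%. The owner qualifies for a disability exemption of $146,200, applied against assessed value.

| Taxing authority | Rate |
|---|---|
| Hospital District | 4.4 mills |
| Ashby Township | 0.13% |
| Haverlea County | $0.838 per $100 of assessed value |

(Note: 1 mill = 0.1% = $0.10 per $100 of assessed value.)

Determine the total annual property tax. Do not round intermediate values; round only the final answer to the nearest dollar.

$2,011

Assessed value = $1,795,000 × 0.161 = $288,995
Taxable value = $288,995 − $146,200 = $142,795
Hospital District: $142,795 × 0.0044 = $628.298
Ashby Township: $142,795 × 0.0013 = $185.6335
Haverlea County: $142,795 × 0.00838 = $1,196.6221
Total = $2,010.5536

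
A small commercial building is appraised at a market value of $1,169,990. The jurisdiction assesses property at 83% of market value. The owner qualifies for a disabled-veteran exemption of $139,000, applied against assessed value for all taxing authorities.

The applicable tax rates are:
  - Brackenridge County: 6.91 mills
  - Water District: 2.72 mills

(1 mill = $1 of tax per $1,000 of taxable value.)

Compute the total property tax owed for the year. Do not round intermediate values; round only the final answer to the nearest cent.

Assessed value = $1,169,990 × 0.83 = $971,091.7
Taxable value = $971,091.7 − $139,000 = $832,091.7
Brackenridge County: $832,091.7 × 0.00691 = $5,749.753647
Water District: $832,091.7 × 0.00272 = $2,263.289424
Total = $5,749.753647 + $2,263.289424 = $8,013.043071

$8,013.04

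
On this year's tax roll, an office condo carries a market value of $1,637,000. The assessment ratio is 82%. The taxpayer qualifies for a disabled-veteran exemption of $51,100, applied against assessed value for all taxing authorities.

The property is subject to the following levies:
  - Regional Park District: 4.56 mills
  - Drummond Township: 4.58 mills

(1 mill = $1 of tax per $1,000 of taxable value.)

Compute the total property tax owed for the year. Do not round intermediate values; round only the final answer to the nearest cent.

$11,801.93

Assessed value = $1,637,000 × 0.82 = $1,342,340
Taxable value = $1,342,340 − $51,100 = $1,291,240
Regional Park District: $1,291,240 × 0.00456 = $5,888.0544
Drummond Township: $1,291,240 × 0.00458 = $5,913.8792
Total = $5,888.0544 + $5,913.8792 = $11,801.9336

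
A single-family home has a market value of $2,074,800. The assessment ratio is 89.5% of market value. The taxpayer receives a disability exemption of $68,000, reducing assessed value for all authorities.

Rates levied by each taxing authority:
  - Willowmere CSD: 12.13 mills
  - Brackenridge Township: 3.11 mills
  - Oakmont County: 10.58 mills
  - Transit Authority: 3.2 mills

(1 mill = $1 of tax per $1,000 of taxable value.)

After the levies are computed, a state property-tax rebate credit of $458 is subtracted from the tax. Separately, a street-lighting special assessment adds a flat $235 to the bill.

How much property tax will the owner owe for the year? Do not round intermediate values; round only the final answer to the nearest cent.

Assessed value = $2,074,800 × 0.895 = $1,856,946
Taxable value = $1,856,946 − $68,000 = $1,788,946
Willowmere CSD: $1,788,946 × 0.01213 = $21,699.91498
Brackenridge Township: $1,788,946 × 0.00311 = $5,563.62206
Oakmont County: $1,788,946 × 0.01058 = $18,927.04868
Transit Authority: $1,788,946 × 0.0032 = $5,724.6272
Levies subtotal = $51,915.21292
After credit = $51,915.21292 − $458 = $51,457.21292
Total = $51,457.21292 + $235 = $51,692.21292

$51,692.21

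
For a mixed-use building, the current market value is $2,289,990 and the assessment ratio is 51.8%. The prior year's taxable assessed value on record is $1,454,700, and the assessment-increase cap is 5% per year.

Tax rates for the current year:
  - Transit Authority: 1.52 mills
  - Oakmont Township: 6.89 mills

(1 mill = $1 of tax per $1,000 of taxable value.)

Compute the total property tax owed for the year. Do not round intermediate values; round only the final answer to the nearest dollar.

Uncapped assessed value = $2,289,990 × 0.518 = $1,186,214.82
Cap limit = $1,454,700 × 1.05 = $1,527,435
Taxable assessed value = min($1,186,214.82, $1,527,435) = $1,186,214.82 (cap does not bind)
Transit Authority: $1,186,214.82 × 0.00152 = $1,803.0465264
Oakmont Township: $1,186,214.82 × 0.00689 = $8,173.0201098
Total = $9,976.0666362

$9,976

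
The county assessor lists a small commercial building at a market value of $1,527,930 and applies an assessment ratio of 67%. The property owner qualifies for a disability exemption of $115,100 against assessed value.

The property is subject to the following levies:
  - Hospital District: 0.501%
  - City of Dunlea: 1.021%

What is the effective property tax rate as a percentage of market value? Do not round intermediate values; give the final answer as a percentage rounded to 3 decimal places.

Assessed value = $1,527,930 × 0.67 = $1,023,713.1
Taxable value = $1,023,713.1 − $115,100 = $908,613.1
Hospital District: $908,613.1 × 0.00501 = $4,552.151631
City of Dunlea: $908,613.1 × 0.01021 = $9,276.939751
Total tax = $13,829.091382
Effective rate = $13,829.091382 ÷ $1,527,930 = 0.905% of market value

0.905%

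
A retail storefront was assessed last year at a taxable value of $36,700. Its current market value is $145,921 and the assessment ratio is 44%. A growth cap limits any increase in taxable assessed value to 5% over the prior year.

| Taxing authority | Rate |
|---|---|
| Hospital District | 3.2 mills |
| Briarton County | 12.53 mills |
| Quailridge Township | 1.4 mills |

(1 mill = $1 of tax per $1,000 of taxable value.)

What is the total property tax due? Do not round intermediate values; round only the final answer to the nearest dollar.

$660

Uncapped assessed value = $145,921 × 0.44 = $64,205.24
Cap limit = $36,700 × 1.05 = $38,535
Taxable assessed value = min($64,205.24, $38,535) = $38,535 (cap binds)
Hospital District: $38,535 × 0.0032 = $123.312
Briarton County: $38,535 × 0.01253 = $482.84355
Quailridge Township: $38,535 × 0.0014 = $53.949
Total = $660.10455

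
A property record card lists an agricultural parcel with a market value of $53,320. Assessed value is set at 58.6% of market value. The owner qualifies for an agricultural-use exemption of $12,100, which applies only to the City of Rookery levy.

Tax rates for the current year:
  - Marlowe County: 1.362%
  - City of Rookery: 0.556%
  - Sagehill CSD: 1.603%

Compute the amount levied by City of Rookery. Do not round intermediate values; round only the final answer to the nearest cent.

$106.45

Assessed value = $53,320 × 0.586 = $31,245.52
City of Rookery taxable value = $31,245.52 − $12,100 = $19,145.52
City of Rookery levy = $19,145.52 × 0.00556 = $106.4490912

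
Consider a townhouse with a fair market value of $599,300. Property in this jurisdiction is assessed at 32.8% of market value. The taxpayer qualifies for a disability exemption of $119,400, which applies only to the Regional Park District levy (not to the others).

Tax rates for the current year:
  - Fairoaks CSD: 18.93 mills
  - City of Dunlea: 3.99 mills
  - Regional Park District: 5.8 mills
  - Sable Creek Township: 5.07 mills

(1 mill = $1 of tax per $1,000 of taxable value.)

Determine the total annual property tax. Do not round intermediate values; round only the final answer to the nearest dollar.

$5,950

Assessed value = $599,300 × 0.328 = $196,570.4
Fairoaks CSD: $196,570.4 × 0.01893 = $3,721.077672
City of Dunlea: $196,570.4 × 0.00399 = $784.315896
Regional Park District: ($196,570.4 − $119,400) × 0.0058 = $77,170.4 × 0.0058 = $447.58832
Sable Creek Township: $196,570.4 × 0.00507 = $996.611928
Total = $5,949.593816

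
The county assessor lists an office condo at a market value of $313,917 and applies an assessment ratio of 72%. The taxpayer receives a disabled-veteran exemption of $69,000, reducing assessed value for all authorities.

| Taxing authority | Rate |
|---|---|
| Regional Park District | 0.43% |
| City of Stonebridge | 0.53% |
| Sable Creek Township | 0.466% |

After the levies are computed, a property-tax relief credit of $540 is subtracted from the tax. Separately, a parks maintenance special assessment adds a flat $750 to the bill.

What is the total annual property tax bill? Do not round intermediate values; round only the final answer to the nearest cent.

$2,449.11

Assessed value = $313,917 × 0.72 = $226,020.24
Taxable value = $226,020.24 − $69,000 = $157,020.24
Regional Park District: $157,020.24 × 0.0043 = $675.187032
City of Stonebridge: $157,020.24 × 0.0053 = $832.207272
Sable Creek Township: $157,020.24 × 0.00466 = $731.7143184
Levies subtotal = $2,239.1086224
After credit = $2,239.1086224 − $540 = $1,699.1086224
Total = $1,699.1086224 + $750 = $2,449.1086224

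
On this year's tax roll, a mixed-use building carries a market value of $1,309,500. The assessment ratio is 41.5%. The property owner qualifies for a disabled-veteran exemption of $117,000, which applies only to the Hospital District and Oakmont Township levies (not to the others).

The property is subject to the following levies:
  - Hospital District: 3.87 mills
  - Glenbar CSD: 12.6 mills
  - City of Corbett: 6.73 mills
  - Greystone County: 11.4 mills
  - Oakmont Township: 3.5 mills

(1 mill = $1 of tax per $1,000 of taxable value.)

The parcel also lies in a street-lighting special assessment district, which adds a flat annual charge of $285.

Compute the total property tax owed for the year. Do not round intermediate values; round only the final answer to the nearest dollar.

$20,128

Assessed value = $1,309,500 × 0.415 = $543,442.5
Hospital District: ($543,442.5 − $117,000) × 0.00387 = $426,442.5 × 0.00387 = $1,650.332475
Glenbar CSD: $543,442.5 × 0.0126 = $6,847.3755
City of Corbett: $543,442.5 × 0.00673 = $3,657.368025
Greystone County: $543,442.5 × 0.0114 = $6,195.2445
Oakmont Township: ($543,442.5 − $117,000) × 0.0035 = $426,442.5 × 0.0035 = $1,492.54875
Levies subtotal = $19,842.86925
Total = $19,842.86925 + $285 = $20,127.86925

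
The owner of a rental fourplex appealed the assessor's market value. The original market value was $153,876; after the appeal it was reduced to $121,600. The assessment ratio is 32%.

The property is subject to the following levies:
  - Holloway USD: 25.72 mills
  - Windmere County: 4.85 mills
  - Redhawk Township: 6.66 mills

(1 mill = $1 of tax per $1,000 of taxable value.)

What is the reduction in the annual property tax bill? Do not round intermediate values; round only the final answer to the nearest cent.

$384.52

Old assessed value = $153,876 × 0.32 = $49,240.32
New assessed value = $121,600 × 0.32 = $38,912
Combined rate = 0.02572 + 0.00485 + 0.00666 = 0.03723
Old tax = $49,240.32 × 0.03723 = $1,833.2171136
New tax = $38,912 × 0.03723 = $1,448.69376
Reduction = $1,833.2171136 − $1,448.69376 = $384.5233536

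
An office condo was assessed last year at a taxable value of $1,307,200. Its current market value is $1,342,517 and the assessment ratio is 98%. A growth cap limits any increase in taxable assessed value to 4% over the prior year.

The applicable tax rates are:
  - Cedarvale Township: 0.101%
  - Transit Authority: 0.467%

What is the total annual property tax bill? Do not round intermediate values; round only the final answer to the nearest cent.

$7,472.99

Uncapped assessed value = $1,342,517 × 0.98 = $1,315,666.66
Cap limit = $1,307,200 × 1.04 = $1,359,488
Taxable assessed value = min($1,315,666.66, $1,359,488) = $1,315,666.66 (cap does not bind)
Cedarvale Township: $1,315,666.66 × 0.00101 = $1,328.8233266
Transit Authority: $1,315,666.66 × 0.00467 = $6,144.1633022
Total = $7,472.9866288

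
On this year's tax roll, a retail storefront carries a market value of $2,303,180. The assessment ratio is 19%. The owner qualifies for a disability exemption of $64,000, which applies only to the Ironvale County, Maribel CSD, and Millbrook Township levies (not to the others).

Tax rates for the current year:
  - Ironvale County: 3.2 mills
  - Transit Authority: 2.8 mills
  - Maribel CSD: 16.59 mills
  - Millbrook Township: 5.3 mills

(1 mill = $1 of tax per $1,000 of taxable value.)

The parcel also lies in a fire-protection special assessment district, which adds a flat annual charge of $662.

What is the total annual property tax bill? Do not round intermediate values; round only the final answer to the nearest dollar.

Assessed value = $2,303,180 × 0.19 = $437,604.2
Ironvale County: ($437,604.2 − $64,000) × 0.0032 = $373,604.2 × 0.0032 = $1,195.53344
Transit Authority: $437,604.2 × 0.0028 = $1,225.29176
Maribel CSD: ($437,604.2 − $64,000) × 0.01659 = $373,604.2 × 0.01659 = $6,198.093678
Millbrook Township: ($437,604.2 − $64,000) × 0.0053 = $373,604.2 × 0.0053 = $1,980.10226
Levies subtotal = $10,599.021138
Total = $10,599.021138 + $662 = $11,261.021138

$11,261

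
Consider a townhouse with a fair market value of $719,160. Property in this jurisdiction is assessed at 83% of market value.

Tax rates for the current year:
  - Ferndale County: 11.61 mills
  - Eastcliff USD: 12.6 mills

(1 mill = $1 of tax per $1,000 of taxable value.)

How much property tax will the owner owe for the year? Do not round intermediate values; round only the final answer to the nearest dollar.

Assessed value = $719,160 × 0.83 = $596,902.8
Ferndale County: $596,902.8 × 0.01161 = $6,930.041508
Eastcliff USD: $596,902.8 × 0.0126 = $7,520.97528
Total = $6,930.041508 + $7,520.97528 = $14,451.016788

$14,451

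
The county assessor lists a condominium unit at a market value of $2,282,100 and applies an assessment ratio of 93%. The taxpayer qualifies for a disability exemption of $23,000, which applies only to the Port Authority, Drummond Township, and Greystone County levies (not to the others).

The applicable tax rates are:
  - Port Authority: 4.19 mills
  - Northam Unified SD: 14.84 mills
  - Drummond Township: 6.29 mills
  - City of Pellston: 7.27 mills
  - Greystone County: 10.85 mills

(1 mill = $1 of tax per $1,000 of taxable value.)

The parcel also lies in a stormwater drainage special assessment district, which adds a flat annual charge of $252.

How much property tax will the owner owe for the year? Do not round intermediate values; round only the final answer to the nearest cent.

Assessed value = $2,282,100 × 0.93 = $2,122,353
Port Authority: ($2,122,353 − $23,000) × 0.00419 = $2,099,353 × 0.00419 = $8,796.28907
Northam Unified SD: $2,122,353 × 0.01484 = $31,495.71852
Drummond Township: ($2,122,353 − $23,000) × 0.00629 = $2,099,353 × 0.00629 = $13,204.93037
City of Pellston: $2,122,353 × 0.00727 = $15,429.50631
Greystone County: ($2,122,353 − $23,000) × 0.01085 = $2,099,353 × 0.01085 = $22,777.98005
Levies subtotal = $91,704.42432
Total = $91,704.42432 + $252 = $91,956.42432

$91,956.42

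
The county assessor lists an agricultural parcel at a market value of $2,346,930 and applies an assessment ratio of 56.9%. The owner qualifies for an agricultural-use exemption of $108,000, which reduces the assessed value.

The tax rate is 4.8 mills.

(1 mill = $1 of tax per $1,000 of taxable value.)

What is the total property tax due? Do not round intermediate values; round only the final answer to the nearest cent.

Assessed value = $2,346,930 × 0.569 = $1,335,403.17
Taxable value = $1,335,403.17 − $108,000 = $1,227,403.17
Tax = $1,227,403.17 × 0.0048 = $5,891.535216

$5,891.54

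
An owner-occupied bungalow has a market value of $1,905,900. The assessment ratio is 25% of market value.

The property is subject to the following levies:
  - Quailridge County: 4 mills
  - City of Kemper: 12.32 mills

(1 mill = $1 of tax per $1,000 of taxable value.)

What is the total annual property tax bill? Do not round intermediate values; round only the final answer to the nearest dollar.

$7,776

Assessed value = $1,905,900 × 0.25 = $476,475
Quailridge County: $476,475 × 0.004 = $1,905.9
City of Kemper: $476,475 × 0.01232 = $5,870.172
Total = $1,905.9 + $5,870.172 = $7,776.072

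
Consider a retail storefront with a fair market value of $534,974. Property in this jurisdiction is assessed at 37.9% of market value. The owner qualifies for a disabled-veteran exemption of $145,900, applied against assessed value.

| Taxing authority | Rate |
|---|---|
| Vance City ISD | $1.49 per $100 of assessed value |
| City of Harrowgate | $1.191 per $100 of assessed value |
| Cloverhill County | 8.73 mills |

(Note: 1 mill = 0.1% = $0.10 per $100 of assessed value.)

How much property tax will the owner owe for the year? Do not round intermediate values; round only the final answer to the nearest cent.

Assessed value = $534,974 × 0.379 = $202,755.146
Taxable value = $202,755.146 − $145,900 = $56,855.146
Vance City ISD: $56,855.146 × 0.0149 = $847.1416754
City of Harrowgate: $56,855.146 × 0.01191 = $677.14478886
Cloverhill County: $56,855.146 × 0.00873 = $496.34542458
Total = $2,020.63188884

$2,020.63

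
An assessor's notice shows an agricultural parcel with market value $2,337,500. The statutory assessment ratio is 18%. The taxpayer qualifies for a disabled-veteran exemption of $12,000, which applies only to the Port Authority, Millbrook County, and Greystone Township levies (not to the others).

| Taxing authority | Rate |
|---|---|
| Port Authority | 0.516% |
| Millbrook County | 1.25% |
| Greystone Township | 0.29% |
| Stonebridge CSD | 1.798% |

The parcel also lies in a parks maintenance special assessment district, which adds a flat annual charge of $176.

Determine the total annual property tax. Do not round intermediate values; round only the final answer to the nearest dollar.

Assessed value = $2,337,500 × 0.18 = $420,750
Port Authority: ($420,750 − $12,000) × 0.00516 = $408,750 × 0.00516 = $2,109.15
Millbrook County: ($420,750 − $12,000) × 0.0125 = $408,750 × 0.0125 = $5,109.375
Greystone Township: ($420,750 − $12,000) × 0.0029 = $408,750 × 0.0029 = $1,185.375
Stonebridge CSD: $420,750 × 0.01798 = $7,565.085
Levies subtotal = $15,968.985
Total = $15,968.985 + $176 = $16,144.985

$16,145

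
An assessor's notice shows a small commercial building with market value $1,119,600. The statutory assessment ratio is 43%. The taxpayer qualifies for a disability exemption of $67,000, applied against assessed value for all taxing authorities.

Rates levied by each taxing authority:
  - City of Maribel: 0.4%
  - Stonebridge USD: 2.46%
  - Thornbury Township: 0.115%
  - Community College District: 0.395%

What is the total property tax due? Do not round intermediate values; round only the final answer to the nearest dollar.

$13,966

Assessed value = $1,119,600 × 0.43 = $481,428
Taxable value = $481,428 − $67,000 = $414,428
City of Maribel: $414,428 × 0.004 = $1,657.712
Stonebridge USD: $414,428 × 0.0246 = $10,194.9288
Thornbury Township: $414,428 × 0.00115 = $476.5922
Community College District: $414,428 × 0.00395 = $1,636.9906
Total = $1,657.712 + $10,194.9288 + $476.5922 + $1,636.9906 = $13,966.2236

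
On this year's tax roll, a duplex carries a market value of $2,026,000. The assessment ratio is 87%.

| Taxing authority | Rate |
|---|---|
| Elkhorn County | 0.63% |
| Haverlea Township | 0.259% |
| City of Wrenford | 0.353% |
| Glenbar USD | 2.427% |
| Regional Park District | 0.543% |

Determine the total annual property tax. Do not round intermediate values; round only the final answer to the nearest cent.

$74,241.55

Assessed value = $2,026,000 × 0.87 = $1,762,620
Elkhorn County: $1,762,620 × 0.0063 = $11,104.506
Haverlea Township: $1,762,620 × 0.00259 = $4,565.1858
City of Wrenford: $1,762,620 × 0.00353 = $6,222.0486
Glenbar USD: $1,762,620 × 0.02427 = $42,778.7874
Regional Park District: $1,762,620 × 0.00543 = $9,571.0266
Total = $11,104.506 + $4,565.1858 + $6,222.0486 + $42,778.7874 + $9,571.0266 = $74,241.5544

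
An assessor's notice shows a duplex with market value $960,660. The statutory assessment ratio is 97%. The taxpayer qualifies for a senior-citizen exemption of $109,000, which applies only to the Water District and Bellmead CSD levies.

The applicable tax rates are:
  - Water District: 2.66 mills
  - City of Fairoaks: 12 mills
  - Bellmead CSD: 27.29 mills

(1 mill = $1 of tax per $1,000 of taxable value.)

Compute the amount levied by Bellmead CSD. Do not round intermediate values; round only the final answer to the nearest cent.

$22,455.31

Assessed value = $960,660 × 0.97 = $931,840.2
Bellmead CSD taxable value = $931,840.2 − $109,000 = $822,840.2
Bellmead CSD levy = $822,840.2 × 0.02729 = $22,455.309058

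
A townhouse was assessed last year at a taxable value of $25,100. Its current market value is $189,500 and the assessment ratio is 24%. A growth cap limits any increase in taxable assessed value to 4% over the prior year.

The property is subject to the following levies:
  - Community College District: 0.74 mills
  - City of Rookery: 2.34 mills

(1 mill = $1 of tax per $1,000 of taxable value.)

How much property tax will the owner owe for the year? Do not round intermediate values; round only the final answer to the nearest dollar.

Uncapped assessed value = $189,500 × 0.24 = $45,480
Cap limit = $25,100 × 1.04 = $26,104
Taxable assessed value = min($45,480, $26,104) = $26,104 (cap binds)
Community College District: $26,104 × 0.00074 = $19.31696
City of Rookery: $26,104 × 0.00234 = $61.08336
Total = $80.40032

$80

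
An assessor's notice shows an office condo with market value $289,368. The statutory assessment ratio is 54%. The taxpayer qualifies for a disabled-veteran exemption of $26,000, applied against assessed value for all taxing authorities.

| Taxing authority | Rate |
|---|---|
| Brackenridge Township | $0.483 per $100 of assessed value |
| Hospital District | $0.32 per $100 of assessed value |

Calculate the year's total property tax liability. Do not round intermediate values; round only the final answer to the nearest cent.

$1,045.98

Assessed value = $289,368 × 0.54 = $156,258.72
Taxable value = $156,258.72 − $26,000 = $130,258.72
Brackenridge Township: $130,258.72 × 0.00483 = $629.1496176
Hospital District: $130,258.72 × 0.0032 = $416.827904
Total = $629.1496176 + $416.827904 = $1,045.9775216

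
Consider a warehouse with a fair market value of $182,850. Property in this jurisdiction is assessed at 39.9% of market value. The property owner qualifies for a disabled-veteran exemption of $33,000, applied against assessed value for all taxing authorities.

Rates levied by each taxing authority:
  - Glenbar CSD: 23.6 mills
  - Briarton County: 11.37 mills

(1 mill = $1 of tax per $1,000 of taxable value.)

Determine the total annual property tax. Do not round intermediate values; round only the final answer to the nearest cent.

$1,397.30

Assessed value = $182,850 × 0.399 = $72,957.15
Taxable value = $72,957.15 − $33,000 = $39,957.15
Glenbar CSD: $39,957.15 × 0.0236 = $942.98874
Briarton County: $39,957.15 × 0.01137 = $454.3127955
Total = $942.98874 + $454.3127955 = $1,397.3015355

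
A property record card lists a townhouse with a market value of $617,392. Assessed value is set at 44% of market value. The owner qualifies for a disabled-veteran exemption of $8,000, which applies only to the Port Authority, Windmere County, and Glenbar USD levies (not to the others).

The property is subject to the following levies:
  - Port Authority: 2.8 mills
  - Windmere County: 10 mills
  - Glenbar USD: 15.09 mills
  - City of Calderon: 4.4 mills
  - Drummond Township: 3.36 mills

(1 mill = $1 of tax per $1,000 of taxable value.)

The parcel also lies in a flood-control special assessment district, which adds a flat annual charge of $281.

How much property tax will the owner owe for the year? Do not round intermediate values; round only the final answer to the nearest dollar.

Assessed value = $617,392 × 0.44 = $271,652.48
Port Authority: ($271,652.48 − $8,000) × 0.0028 = $263,652.48 × 0.0028 = $738.226944
Windmere County: ($271,652.48 − $8,000) × 0.01 = $263,652.48 × 0.01 = $2,636.5248
Glenbar USD: ($271,652.48 − $8,000) × 0.01509 = $263,652.48 × 0.01509 = $3,978.5159232
City of Calderon: $271,652.48 × 0.0044 = $1,195.270912
Drummond Township: $271,652.48 × 0.00336 = $912.7523328
Levies subtotal = $9,461.290912
Total = $9,461.290912 + $281 = $9,742.290912

$9,742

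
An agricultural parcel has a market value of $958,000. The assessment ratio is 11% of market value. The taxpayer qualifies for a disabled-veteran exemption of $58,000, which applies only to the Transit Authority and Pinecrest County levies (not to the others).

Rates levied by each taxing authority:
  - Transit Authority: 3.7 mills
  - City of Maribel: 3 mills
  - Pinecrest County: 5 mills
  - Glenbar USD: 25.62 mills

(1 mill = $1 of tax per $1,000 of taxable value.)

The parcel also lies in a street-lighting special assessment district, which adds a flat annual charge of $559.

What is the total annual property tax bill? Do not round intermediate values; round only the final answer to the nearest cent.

Assessed value = $958,000 × 0.11 = $105,380
Transit Authority: ($105,380 − $58,000) × 0.0037 = $47,380 × 0.0037 = $175.306
City of Maribel: $105,380 × 0.003 = $316.14
Pinecrest County: ($105,380 − $58,000) × 0.005 = $47,380 × 0.005 = $236.9
Glenbar USD: $105,380 × 0.02562 = $2,699.8356
Levies subtotal = $3,428.1816
Total = $3,428.1816 + $559 = $3,987.1816

$3,987.18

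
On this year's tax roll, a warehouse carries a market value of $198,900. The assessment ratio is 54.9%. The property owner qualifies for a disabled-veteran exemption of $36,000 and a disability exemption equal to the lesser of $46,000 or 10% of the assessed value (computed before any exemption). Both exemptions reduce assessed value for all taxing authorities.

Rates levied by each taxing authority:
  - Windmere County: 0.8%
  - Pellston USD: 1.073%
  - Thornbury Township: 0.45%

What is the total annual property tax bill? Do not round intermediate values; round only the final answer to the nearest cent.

Assessed value = $198,900 × 0.549 = $109,196.1
Disability exemption = min($46,000, 10% × $109,196.1) = min($46,000, $10,919.61) = $10,919.61 (percentage binds)
Taxable value = $109,196.1 − $36,000 − $10,919.61 = $62,276.49
Windmere County: $62,276.49 × 0.008 = $498.21192
Pellston USD: $62,276.49 × 0.01073 = $668.2267377
Thornbury Township: $62,276.49 × 0.0045 = $280.244205
Total = $1,446.6828627

$1,446.68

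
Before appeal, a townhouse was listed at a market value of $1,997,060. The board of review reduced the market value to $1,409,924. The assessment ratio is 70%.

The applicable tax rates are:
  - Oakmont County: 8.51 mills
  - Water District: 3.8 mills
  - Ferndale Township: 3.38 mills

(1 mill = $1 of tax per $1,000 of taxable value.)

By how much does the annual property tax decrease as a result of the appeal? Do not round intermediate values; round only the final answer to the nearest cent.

Old assessed value = $1,997,060 × 0.7 = $1,397,942
New assessed value = $1,409,924 × 0.7 = $986,946.8
Combined rate = 0.00851 + 0.0038 + 0.00338 = 0.01569
Old tax = $1,397,942 × 0.01569 = $21,933.70998
New tax = $986,946.8 × 0.01569 = $15,485.195292
Reduction = $21,933.70998 − $15,485.195292 = $6,448.514688

$6,448.51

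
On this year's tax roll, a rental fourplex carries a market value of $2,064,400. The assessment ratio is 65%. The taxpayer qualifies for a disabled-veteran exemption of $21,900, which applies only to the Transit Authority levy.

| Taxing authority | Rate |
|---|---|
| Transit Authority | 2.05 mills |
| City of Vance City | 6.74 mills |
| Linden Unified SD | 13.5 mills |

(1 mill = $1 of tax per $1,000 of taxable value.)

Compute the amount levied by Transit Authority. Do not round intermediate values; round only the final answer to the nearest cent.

$2,705.92

Assessed value = $2,064,400 × 0.65 = $1,341,860
Transit Authority taxable value = $1,341,860 − $21,900 = $1,319,960
Transit Authority levy = $1,319,960 × 0.00205 = $2,705.918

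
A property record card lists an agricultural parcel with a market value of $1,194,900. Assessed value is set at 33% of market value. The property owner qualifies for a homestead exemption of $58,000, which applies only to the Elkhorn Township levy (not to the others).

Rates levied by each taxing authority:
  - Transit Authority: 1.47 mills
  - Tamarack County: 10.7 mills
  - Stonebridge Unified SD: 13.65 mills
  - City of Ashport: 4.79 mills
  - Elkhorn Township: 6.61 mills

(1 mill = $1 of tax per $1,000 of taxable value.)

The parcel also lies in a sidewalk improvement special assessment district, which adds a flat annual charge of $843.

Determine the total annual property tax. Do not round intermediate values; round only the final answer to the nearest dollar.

Assessed value = $1,194,900 × 0.33 = $394,317
Transit Authority: $394,317 × 0.00147 = $579.64599
Tamarack County: $394,317 × 0.0107 = $4,219.1919
Stonebridge Unified SD: $394,317 × 0.01365 = $5,382.42705
City of Ashport: $394,317 × 0.00479 = $1,888.77843
Elkhorn Township: ($394,317 − $58,000) × 0.00661 = $336,317 × 0.00661 = $2,223.05537
Levies subtotal = $14,293.09874
Total = $14,293.09874 + $843 = $15,136.09874

$15,136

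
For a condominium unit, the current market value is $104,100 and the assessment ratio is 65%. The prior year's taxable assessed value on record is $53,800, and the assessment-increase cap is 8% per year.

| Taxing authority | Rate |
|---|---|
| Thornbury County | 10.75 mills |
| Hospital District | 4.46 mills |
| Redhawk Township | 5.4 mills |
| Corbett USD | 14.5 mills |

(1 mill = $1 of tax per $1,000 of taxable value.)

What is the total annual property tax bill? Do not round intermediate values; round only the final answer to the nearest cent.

Uncapped assessed value = $104,100 × 0.65 = $67,665
Cap limit = $53,800 × 1.08 = $58,104
Taxable assessed value = min($67,665, $58,104) = $58,104 (cap binds)
Thornbury County: $58,104 × 0.01075 = $624.618
Hospital District: $58,104 × 0.00446 = $259.14384
Redhawk Township: $58,104 × 0.0054 = $313.7616
Corbett USD: $58,104 × 0.0145 = $842.508
Total = $2,040.03144

$2,040.03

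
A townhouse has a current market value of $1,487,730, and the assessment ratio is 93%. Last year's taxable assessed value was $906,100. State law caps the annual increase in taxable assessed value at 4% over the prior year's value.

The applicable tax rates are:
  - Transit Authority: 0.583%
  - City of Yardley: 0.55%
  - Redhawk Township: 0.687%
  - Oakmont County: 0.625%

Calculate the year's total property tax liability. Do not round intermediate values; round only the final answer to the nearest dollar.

Uncapped assessed value = $1,487,730 × 0.93 = $1,383,588.9
Cap limit = $906,100 × 1.04 = $942,344
Taxable assessed value = min($1,383,588.9, $942,344) = $942,344 (cap binds)
Transit Authority: $942,344 × 0.00583 = $5,493.86552
City of Yardley: $942,344 × 0.0055 = $5,182.892
Redhawk Township: $942,344 × 0.00687 = $6,473.90328
Oakmont County: $942,344 × 0.00625 = $5,889.65
Total = $23,040.3108

$23,040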